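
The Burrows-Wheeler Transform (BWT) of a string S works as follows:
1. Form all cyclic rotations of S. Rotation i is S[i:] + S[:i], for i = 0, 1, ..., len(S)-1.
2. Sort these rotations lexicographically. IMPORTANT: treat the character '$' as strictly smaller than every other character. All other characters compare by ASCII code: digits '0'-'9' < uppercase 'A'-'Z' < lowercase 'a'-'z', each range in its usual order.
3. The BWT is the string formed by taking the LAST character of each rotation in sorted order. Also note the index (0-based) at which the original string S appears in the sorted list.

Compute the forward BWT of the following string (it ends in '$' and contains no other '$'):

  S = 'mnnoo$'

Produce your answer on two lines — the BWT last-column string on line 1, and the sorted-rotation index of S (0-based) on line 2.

All 6 rotations (rotation i = S[i:]+S[:i]):
  rot[0] = mnnoo$
  rot[1] = nnoo$m
  rot[2] = noo$mn
  rot[3] = oo$mnn
  rot[4] = o$mnno
  rot[5] = $mnnoo
Sorted (with $ < everything):
  sorted[0] = $mnnoo  (last char: 'o')
  sorted[1] = mnnoo$  (last char: '$')
  sorted[2] = nnoo$m  (last char: 'm')
  sorted[3] = noo$mn  (last char: 'n')
  sorted[4] = o$mnno  (last char: 'o')
  sorted[5] = oo$mnn  (last char: 'n')
Last column: o$mnon
Original string S is at sorted index 1

Answer: o$mnon
1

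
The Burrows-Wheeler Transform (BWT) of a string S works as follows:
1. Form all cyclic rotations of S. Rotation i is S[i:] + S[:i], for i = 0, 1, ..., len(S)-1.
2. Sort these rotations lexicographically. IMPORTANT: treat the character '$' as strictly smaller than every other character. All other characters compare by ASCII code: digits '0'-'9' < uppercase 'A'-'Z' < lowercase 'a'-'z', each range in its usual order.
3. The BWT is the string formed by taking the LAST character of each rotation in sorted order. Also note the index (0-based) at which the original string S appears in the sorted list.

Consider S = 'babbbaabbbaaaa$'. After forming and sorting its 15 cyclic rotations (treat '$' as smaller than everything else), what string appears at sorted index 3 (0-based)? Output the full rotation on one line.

All 15 rotations (rotation i = S[i:]+S[:i]):
  rot[0] = babbbaabbbaaaa$
  rot[1] = abbbaabbbaaaa$b
  rot[2] = bbbaabbbaaaa$ba
  rot[3] = bbaabbbaaaa$bab
  rot[4] = baabbbaaaa$babb
  rot[5] = aabbbaaaa$babbb
  rot[6] = abbbaaaa$babbba
  rot[7] = bbbaaaa$babbbaa
  rot[8] = bbaaaa$babbbaab
  rot[9] = baaaa$babbbaabb
  rot[10] = aaaa$babbbaabbb
  rot[11] = aaa$babbbaabbba
  rot[12] = aa$babbbaabbbaa
  rot[13] = a$babbbaabbbaaa
  rot[14] = $babbbaabbbaaaa
Sorted (with $ < everything):
  sorted[0] = $babbbaabbbaaaa
  sorted[1] = a$babbbaabbbaaa
  sorted[2] = aa$babbbaabbbaa
  sorted[3] = aaa$babbbaabbba
  sorted[4] = aaaa$babbbaabbb
  sorted[5] = aabbbaaaa$babbb
  sorted[6] = abbbaaaa$babbba
  sorted[7] = abbbaabbbaaaa$b
  sorted[8] = baaaa$babbbaabb
  sorted[9] = baabbbaaaa$babb
  sorted[10] = babbbaabbbaaaa$
  sorted[11] = bbaaaa$babbbaab
  sorted[12] = bbaabbbaaaa$bab
  sorted[13] = bbbaaaa$babbbaa
  sorted[14] = bbbaabbbaaaa$ba
sorted[3] = aaa$babbbaabbba

Answer: aaa$babbbaabbba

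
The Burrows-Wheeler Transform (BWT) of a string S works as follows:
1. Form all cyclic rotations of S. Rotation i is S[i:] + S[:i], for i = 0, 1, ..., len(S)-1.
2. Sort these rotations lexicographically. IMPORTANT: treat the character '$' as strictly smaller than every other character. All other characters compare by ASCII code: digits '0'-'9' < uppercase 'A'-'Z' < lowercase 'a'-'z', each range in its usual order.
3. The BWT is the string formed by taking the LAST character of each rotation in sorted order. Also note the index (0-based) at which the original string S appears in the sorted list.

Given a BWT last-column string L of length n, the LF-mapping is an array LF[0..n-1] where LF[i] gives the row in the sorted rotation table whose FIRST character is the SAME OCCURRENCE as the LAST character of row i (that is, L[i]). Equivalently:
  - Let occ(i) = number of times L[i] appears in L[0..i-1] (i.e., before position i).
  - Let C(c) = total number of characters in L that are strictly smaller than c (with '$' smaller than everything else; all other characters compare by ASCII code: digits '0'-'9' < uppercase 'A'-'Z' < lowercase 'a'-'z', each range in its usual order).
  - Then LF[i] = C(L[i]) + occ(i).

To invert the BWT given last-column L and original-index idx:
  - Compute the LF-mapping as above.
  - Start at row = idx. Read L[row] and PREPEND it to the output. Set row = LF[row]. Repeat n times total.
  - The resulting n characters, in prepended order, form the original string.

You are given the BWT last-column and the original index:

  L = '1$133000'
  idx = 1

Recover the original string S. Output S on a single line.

Answer: 0103031$

Derivation:
LF mapping: 4 0 5 6 7 1 2 3
Walk LF starting at row 1, prepending L[row]:
  step 1: row=1, L[1]='$', prepend. Next row=LF[1]=0
  step 2: row=0, L[0]='1', prepend. Next row=LF[0]=4
  step 3: row=4, L[4]='3', prepend. Next row=LF[4]=7
  step 4: row=7, L[7]='0', prepend. Next row=LF[7]=3
  step 5: row=3, L[3]='3', prepend. Next row=LF[3]=6
  step 6: row=6, L[6]='0', prepend. Next row=LF[6]=2
  step 7: row=2, L[2]='1', prepend. Next row=LF[2]=5
  step 8: row=5, L[5]='0', prepend. Next row=LF[5]=1
Reversed output: 0103031$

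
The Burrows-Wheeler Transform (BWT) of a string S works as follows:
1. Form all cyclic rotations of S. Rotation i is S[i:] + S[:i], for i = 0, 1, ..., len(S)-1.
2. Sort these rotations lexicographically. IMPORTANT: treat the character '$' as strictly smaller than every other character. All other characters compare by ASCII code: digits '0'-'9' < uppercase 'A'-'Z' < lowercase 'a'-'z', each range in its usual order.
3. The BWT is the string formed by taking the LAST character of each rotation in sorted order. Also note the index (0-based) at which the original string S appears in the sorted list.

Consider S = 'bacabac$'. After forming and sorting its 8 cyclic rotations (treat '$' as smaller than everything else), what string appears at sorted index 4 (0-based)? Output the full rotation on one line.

Answer: bac$baca

Derivation:
All 8 rotations (rotation i = S[i:]+S[:i]):
  rot[0] = bacabac$
  rot[1] = acabac$b
  rot[2] = cabac$ba
  rot[3] = abac$bac
  rot[4] = bac$baca
  rot[5] = ac$bacab
  rot[6] = c$bacaba
  rot[7] = $bacabac
Sorted (with $ < everything):
  sorted[0] = $bacabac
  sorted[1] = abac$bac
  sorted[2] = ac$bacab
  sorted[3] = acabac$b
  sorted[4] = bac$baca
  sorted[5] = bacabac$
  sorted[6] = c$bacaba
  sorted[7] = cabac$ba
sorted[4] = bac$baca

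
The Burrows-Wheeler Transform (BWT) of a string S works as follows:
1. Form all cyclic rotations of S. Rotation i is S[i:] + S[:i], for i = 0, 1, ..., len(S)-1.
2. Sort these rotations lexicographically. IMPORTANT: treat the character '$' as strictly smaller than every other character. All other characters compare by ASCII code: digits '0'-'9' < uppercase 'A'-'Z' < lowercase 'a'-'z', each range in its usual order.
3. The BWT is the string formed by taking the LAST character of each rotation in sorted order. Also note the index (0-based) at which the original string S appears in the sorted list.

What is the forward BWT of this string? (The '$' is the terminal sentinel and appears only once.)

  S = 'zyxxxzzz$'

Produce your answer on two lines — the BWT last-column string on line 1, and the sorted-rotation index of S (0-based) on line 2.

All 9 rotations (rotation i = S[i:]+S[:i]):
  rot[0] = zyxxxzzz$
  rot[1] = yxxxzzz$z
  rot[2] = xxxzzz$zy
  rot[3] = xxzzz$zyx
  rot[4] = xzzz$zyxx
  rot[5] = zzz$zyxxx
  rot[6] = zz$zyxxxz
  rot[7] = z$zyxxxzz
  rot[8] = $zyxxxzzz
Sorted (with $ < everything):
  sorted[0] = $zyxxxzzz  (last char: 'z')
  sorted[1] = xxxzzz$zy  (last char: 'y')
  sorted[2] = xxzzz$zyx  (last char: 'x')
  sorted[3] = xzzz$zyxx  (last char: 'x')
  sorted[4] = yxxxzzz$z  (last char: 'z')
  sorted[5] = z$zyxxxzz  (last char: 'z')
  sorted[6] = zyxxxzzz$  (last char: '$')
  sorted[7] = zz$zyxxxz  (last char: 'z')
  sorted[8] = zzz$zyxxx  (last char: 'x')
Last column: zyxxzz$zx
Original string S is at sorted index 6

Answer: zyxxzz$zx
6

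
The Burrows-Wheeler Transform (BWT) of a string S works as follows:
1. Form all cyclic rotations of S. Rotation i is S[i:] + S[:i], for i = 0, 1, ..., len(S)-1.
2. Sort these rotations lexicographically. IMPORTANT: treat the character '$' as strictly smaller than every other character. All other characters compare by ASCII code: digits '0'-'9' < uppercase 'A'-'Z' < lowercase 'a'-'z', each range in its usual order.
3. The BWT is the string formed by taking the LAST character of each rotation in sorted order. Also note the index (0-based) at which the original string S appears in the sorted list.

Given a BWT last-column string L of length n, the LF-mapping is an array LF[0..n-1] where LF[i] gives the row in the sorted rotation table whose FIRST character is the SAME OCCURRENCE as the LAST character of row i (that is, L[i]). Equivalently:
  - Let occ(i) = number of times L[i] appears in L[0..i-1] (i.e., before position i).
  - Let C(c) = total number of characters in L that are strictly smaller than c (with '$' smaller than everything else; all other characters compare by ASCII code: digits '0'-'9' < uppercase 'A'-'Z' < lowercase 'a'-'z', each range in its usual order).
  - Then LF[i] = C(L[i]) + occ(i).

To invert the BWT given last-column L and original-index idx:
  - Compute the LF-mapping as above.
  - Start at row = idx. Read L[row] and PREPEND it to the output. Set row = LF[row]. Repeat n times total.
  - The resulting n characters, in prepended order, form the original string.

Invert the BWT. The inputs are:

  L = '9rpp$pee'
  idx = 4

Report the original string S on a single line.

LF mapping: 1 7 4 5 0 6 2 3
Walk LF starting at row 4, prepending L[row]:
  step 1: row=4, L[4]='$', prepend. Next row=LF[4]=0
  step 2: row=0, L[0]='9', prepend. Next row=LF[0]=1
  step 3: row=1, L[1]='r', prepend. Next row=LF[1]=7
  step 4: row=7, L[7]='e', prepend. Next row=LF[7]=3
  step 5: row=3, L[3]='p', prepend. Next row=LF[3]=5
  step 6: row=5, L[5]='p', prepend. Next row=LF[5]=6
  step 7: row=6, L[6]='e', prepend. Next row=LF[6]=2
  step 8: row=2, L[2]='p', prepend. Next row=LF[2]=4
Reversed output: pepper9$

Answer: pepper9$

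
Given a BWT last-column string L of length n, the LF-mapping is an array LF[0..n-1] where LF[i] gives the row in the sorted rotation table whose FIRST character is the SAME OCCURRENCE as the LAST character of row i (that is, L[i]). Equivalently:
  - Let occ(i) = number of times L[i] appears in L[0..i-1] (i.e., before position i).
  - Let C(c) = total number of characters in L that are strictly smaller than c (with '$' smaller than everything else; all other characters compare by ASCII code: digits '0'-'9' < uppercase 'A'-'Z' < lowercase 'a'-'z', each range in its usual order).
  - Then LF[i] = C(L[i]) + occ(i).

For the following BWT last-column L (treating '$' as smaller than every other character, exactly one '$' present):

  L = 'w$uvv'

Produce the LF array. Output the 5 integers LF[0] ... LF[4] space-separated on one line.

Answer: 4 0 1 2 3

Derivation:
Char counts: '$':1, 'u':1, 'v':2, 'w':1
C (first-col start): C('$')=0, C('u')=1, C('v')=2, C('w')=4
L[0]='w': occ=0, LF[0]=C('w')+0=4+0=4
L[1]='$': occ=0, LF[1]=C('$')+0=0+0=0
L[2]='u': occ=0, LF[2]=C('u')+0=1+0=1
L[3]='v': occ=0, LF[3]=C('v')+0=2+0=2
L[4]='v': occ=1, LF[4]=C('v')+1=2+1=3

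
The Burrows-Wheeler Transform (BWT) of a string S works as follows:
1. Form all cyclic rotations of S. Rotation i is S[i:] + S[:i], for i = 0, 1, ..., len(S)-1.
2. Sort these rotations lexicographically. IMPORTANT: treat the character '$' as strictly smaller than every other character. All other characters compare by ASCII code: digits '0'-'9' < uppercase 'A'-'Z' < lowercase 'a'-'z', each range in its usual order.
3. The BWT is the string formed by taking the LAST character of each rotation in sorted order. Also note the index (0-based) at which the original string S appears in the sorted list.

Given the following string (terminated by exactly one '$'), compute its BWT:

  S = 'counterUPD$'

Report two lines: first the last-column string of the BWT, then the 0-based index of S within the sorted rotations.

All 11 rotations (rotation i = S[i:]+S[:i]):
  rot[0] = counterUPD$
  rot[1] = ounterUPD$c
  rot[2] = unterUPD$co
  rot[3] = nterUPD$cou
  rot[4] = terUPD$coun
  rot[5] = erUPD$count
  rot[6] = rUPD$counte
  rot[7] = UPD$counter
  rot[8] = PD$counterU
  rot[9] = D$counterUP
  rot[10] = $counterUPD
Sorted (with $ < everything):
  sorted[0] = $counterUPD  (last char: 'D')
  sorted[1] = D$counterUP  (last char: 'P')
  sorted[2] = PD$counterU  (last char: 'U')
  sorted[3] = UPD$counter  (last char: 'r')
  sorted[4] = counterUPD$  (last char: '$')
  sorted[5] = erUPD$count  (last char: 't')
  sorted[6] = nterUPD$cou  (last char: 'u')
  sorted[7] = ounterUPD$c  (last char: 'c')
  sorted[8] = rUPD$counte  (last char: 'e')
  sorted[9] = terUPD$coun  (last char: 'n')
  sorted[10] = unterUPD$co  (last char: 'o')
Last column: DPUr$tuceno
Original string S is at sorted index 4

Answer: DPUr$tuceno
4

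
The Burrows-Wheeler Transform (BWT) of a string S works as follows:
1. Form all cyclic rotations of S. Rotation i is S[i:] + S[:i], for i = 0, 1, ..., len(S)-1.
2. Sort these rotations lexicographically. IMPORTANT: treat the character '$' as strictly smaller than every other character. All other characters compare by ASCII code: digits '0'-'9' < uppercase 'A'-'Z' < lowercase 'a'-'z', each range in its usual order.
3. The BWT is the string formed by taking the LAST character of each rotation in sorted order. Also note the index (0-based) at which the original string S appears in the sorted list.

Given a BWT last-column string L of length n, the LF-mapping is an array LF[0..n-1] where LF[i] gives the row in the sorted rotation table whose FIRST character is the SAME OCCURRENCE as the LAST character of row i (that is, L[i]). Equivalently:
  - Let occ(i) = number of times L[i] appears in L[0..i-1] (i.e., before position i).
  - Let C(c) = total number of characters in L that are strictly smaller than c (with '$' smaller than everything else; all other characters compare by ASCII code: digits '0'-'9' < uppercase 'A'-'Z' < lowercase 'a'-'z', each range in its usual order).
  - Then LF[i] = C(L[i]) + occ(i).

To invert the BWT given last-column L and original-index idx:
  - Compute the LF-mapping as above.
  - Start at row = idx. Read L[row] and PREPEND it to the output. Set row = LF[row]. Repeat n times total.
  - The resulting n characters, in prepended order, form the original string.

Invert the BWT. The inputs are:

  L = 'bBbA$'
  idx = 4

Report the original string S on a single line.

LF mapping: 3 2 4 1 0
Walk LF starting at row 4, prepending L[row]:
  step 1: row=4, L[4]='$', prepend. Next row=LF[4]=0
  step 2: row=0, L[0]='b', prepend. Next row=LF[0]=3
  step 3: row=3, L[3]='A', prepend. Next row=LF[3]=1
  step 4: row=1, L[1]='B', prepend. Next row=LF[1]=2
  step 5: row=2, L[2]='b', prepend. Next row=LF[2]=4
Reversed output: bBAb$

Answer: bBAb$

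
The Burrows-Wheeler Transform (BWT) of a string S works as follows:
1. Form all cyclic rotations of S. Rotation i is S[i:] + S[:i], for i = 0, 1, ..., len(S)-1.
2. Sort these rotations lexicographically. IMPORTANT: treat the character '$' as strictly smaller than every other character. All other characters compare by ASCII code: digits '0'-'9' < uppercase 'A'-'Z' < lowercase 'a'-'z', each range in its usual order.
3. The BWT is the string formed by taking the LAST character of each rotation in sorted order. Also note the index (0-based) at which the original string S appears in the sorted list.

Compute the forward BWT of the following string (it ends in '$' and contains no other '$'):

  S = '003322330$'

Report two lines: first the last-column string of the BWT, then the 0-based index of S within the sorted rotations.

All 10 rotations (rotation i = S[i:]+S[:i]):
  rot[0] = 003322330$
  rot[1] = 03322330$0
  rot[2] = 3322330$00
  rot[3] = 322330$003
  rot[4] = 22330$0033
  rot[5] = 2330$00332
  rot[6] = 330$003322
  rot[7] = 30$0033223
  rot[8] = 0$00332233
  rot[9] = $003322330
Sorted (with $ < everything):
  sorted[0] = $003322330  (last char: '0')
  sorted[1] = 0$00332233  (last char: '3')
  sorted[2] = 003322330$  (last char: '$')
  sorted[3] = 03322330$0  (last char: '0')
  sorted[4] = 22330$0033  (last char: '3')
  sorted[5] = 2330$00332  (last char: '2')
  sorted[6] = 30$0033223  (last char: '3')
  sorted[7] = 322330$003  (last char: '3')
  sorted[8] = 330$003322  (last char: '2')
  sorted[9] = 3322330$00  (last char: '0')
Last column: 03$0323320
Original string S is at sorted index 2

Answer: 03$0323320
2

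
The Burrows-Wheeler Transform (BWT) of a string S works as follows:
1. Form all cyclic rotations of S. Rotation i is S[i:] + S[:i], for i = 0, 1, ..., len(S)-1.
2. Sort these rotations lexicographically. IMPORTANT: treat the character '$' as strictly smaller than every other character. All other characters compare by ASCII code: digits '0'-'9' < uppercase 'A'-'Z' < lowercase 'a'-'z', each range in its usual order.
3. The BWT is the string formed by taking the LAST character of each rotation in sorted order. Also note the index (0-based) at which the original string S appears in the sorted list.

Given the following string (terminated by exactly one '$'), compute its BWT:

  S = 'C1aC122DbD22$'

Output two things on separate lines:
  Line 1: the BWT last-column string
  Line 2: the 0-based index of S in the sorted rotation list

Answer: 2CC2D12a$b21D
8

Derivation:
All 13 rotations (rotation i = S[i:]+S[:i]):
  rot[0] = C1aC122DbD22$
  rot[1] = 1aC122DbD22$C
  rot[2] = aC122DbD22$C1
  rot[3] = C122DbD22$C1a
  rot[4] = 122DbD22$C1aC
  rot[5] = 22DbD22$C1aC1
  rot[6] = 2DbD22$C1aC12
  rot[7] = DbD22$C1aC122
  rot[8] = bD22$C1aC122D
  rot[9] = D22$C1aC122Db
  rot[10] = 22$C1aC122DbD
  rot[11] = 2$C1aC122DbD2
  rot[12] = $C1aC122DbD22
Sorted (with $ < everything):
  sorted[0] = $C1aC122DbD22  (last char: '2')
  sorted[1] = 122DbD22$C1aC  (last char: 'C')
  sorted[2] = 1aC122DbD22$C  (last char: 'C')
  sorted[3] = 2$C1aC122DbD2  (last char: '2')
  sorted[4] = 22$C1aC122DbD  (last char: 'D')
  sorted[5] = 22DbD22$C1aC1  (last char: '1')
  sorted[6] = 2DbD22$C1aC12  (last char: '2')
  sorted[7] = C122DbD22$C1a  (last char: 'a')
  sorted[8] = C1aC122DbD22$  (last char: '$')
  sorted[9] = D22$C1aC122Db  (last char: 'b')
  sorted[10] = DbD22$C1aC122  (last char: '2')
  sorted[11] = aC122DbD22$C1  (last char: '1')
  sorted[12] = bD22$C1aC122D  (last char: 'D')
Last column: 2CC2D12a$b21D
Original string S is at sorted index 8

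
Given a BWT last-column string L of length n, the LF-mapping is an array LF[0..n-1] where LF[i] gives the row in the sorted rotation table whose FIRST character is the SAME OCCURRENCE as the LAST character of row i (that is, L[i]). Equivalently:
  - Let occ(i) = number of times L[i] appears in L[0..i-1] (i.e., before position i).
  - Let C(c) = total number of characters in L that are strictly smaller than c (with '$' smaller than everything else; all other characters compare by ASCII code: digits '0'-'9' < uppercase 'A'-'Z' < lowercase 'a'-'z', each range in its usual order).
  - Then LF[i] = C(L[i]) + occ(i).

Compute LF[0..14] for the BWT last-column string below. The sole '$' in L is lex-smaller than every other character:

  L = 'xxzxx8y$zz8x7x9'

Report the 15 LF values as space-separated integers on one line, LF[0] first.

Answer: 5 6 12 7 8 2 11 0 13 14 3 9 1 10 4

Derivation:
Char counts: '$':1, '7':1, '8':2, '9':1, 'x':6, 'y':1, 'z':3
C (first-col start): C('$')=0, C('7')=1, C('8')=2, C('9')=4, C('x')=5, C('y')=11, C('z')=12
L[0]='x': occ=0, LF[0]=C('x')+0=5+0=5
L[1]='x': occ=1, LF[1]=C('x')+1=5+1=6
L[2]='z': occ=0, LF[2]=C('z')+0=12+0=12
L[3]='x': occ=2, LF[3]=C('x')+2=5+2=7
L[4]='x': occ=3, LF[4]=C('x')+3=5+3=8
L[5]='8': occ=0, LF[5]=C('8')+0=2+0=2
L[6]='y': occ=0, LF[6]=C('y')+0=11+0=11
L[7]='$': occ=0, LF[7]=C('$')+0=0+0=0
L[8]='z': occ=1, LF[8]=C('z')+1=12+1=13
L[9]='z': occ=2, LF[9]=C('z')+2=12+2=14
L[10]='8': occ=1, LF[10]=C('8')+1=2+1=3
L[11]='x': occ=4, LF[11]=C('x')+4=5+4=9
L[12]='7': occ=0, LF[12]=C('7')+0=1+0=1
L[13]='x': occ=5, LF[13]=C('x')+5=5+5=10
L[14]='9': occ=0, LF[14]=C('9')+0=4+0=4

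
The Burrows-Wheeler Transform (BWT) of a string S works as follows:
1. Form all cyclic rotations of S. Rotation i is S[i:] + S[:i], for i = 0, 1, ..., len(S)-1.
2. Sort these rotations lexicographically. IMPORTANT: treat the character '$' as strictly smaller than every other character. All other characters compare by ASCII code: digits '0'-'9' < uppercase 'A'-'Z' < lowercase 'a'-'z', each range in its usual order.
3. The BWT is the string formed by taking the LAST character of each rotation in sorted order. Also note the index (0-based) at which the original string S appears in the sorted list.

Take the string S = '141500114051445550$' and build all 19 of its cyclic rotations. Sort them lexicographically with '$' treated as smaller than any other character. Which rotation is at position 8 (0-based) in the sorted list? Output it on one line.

All 19 rotations (rotation i = S[i:]+S[:i]):
  rot[0] = 141500114051445550$
  rot[1] = 41500114051445550$1
  rot[2] = 1500114051445550$14
  rot[3] = 500114051445550$141
  rot[4] = 00114051445550$1415
  rot[5] = 0114051445550$14150
  rot[6] = 114051445550$141500
  rot[7] = 14051445550$1415001
  rot[8] = 4051445550$14150011
  rot[9] = 051445550$141500114
  rot[10] = 51445550$1415001140
  rot[11] = 1445550$14150011405
  rot[12] = 445550$141500114051
  rot[13] = 45550$1415001140514
  rot[14] = 5550$14150011405144
  rot[15] = 550$141500114051445
  rot[16] = 50$1415001140514455
  rot[17] = 0$14150011405144555
  rot[18] = $141500114051445550
Sorted (with $ < everything):
  sorted[0] = $141500114051445550
  sorted[1] = 0$14150011405144555
  sorted[2] = 00114051445550$1415
  sorted[3] = 0114051445550$14150
  sorted[4] = 051445550$141500114
  sorted[5] = 114051445550$141500
  sorted[6] = 14051445550$1415001
  sorted[7] = 141500114051445550$
  sorted[8] = 1445550$14150011405
  sorted[9] = 1500114051445550$14
  sorted[10] = 4051445550$14150011
  sorted[11] = 41500114051445550$1
  sorted[12] = 445550$141500114051
  sorted[13] = 45550$1415001140514
  sorted[14] = 50$1415001140514455
  sorted[15] = 500114051445550$141
  sorted[16] = 51445550$1415001140
  sorted[17] = 550$141500114051445
  sorted[18] = 5550$14150011405144
sorted[8] = 1445550$14150011405

Answer: 1445550$14150011405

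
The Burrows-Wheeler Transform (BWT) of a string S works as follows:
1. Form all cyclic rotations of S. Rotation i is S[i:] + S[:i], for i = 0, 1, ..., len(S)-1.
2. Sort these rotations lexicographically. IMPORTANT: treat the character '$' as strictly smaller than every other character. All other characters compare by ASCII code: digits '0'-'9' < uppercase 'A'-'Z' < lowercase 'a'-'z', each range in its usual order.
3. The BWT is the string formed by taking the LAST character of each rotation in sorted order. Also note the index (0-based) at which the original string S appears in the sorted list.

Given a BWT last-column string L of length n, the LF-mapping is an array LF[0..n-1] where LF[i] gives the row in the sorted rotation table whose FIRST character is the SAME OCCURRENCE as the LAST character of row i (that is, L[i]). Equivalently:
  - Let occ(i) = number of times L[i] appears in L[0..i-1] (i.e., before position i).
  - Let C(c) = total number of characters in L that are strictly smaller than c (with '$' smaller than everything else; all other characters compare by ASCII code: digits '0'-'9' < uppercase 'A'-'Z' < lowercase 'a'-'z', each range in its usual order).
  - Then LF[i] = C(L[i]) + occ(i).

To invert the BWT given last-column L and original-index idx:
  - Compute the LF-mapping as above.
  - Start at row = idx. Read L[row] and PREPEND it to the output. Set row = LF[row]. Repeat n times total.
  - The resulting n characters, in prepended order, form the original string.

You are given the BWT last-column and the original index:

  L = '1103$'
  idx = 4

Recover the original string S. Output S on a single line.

Answer: 3101$

Derivation:
LF mapping: 2 3 1 4 0
Walk LF starting at row 4, prepending L[row]:
  step 1: row=4, L[4]='$', prepend. Next row=LF[4]=0
  step 2: row=0, L[0]='1', prepend. Next row=LF[0]=2
  step 3: row=2, L[2]='0', prepend. Next row=LF[2]=1
  step 4: row=1, L[1]='1', prepend. Next row=LF[1]=3
  step 5: row=3, L[3]='3', prepend. Next row=LF[3]=4
Reversed output: 3101$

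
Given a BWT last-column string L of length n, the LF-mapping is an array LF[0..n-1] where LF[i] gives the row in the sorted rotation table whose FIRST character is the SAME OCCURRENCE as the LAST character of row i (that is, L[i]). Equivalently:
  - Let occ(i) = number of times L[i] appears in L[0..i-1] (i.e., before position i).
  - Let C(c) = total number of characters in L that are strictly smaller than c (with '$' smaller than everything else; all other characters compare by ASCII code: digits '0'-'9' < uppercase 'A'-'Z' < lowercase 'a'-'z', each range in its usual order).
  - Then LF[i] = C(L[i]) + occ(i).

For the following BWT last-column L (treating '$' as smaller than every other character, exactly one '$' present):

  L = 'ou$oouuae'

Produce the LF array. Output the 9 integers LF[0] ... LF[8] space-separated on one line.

Char counts: '$':1, 'a':1, 'e':1, 'o':3, 'u':3
C (first-col start): C('$')=0, C('a')=1, C('e')=2, C('o')=3, C('u')=6
L[0]='o': occ=0, LF[0]=C('o')+0=3+0=3
L[1]='u': occ=0, LF[1]=C('u')+0=6+0=6
L[2]='$': occ=0, LF[2]=C('$')+0=0+0=0
L[3]='o': occ=1, LF[3]=C('o')+1=3+1=4
L[4]='o': occ=2, LF[4]=C('o')+2=3+2=5
L[5]='u': occ=1, LF[5]=C('u')+1=6+1=7
L[6]='u': occ=2, LF[6]=C('u')+2=6+2=8
L[7]='a': occ=0, LF[7]=C('a')+0=1+0=1
L[8]='e': occ=0, LF[8]=C('e')+0=2+0=2

Answer: 3 6 0 4 5 7 8 1 2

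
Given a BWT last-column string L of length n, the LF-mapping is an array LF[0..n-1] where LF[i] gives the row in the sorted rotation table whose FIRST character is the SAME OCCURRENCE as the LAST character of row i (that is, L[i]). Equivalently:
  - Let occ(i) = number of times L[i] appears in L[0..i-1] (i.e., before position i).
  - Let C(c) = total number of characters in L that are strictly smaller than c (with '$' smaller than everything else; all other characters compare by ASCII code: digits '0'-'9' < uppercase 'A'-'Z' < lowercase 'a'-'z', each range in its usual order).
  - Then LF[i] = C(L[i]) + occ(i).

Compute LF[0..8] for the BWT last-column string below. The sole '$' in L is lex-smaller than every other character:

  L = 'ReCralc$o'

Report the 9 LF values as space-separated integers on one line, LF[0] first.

Char counts: '$':1, 'C':1, 'R':1, 'a':1, 'c':1, 'e':1, 'l':1, 'o':1, 'r':1
C (first-col start): C('$')=0, C('C')=1, C('R')=2, C('a')=3, C('c')=4, C('e')=5, C('l')=6, C('o')=7, C('r')=8
L[0]='R': occ=0, LF[0]=C('R')+0=2+0=2
L[1]='e': occ=0, LF[1]=C('e')+0=5+0=5
L[2]='C': occ=0, LF[2]=C('C')+0=1+0=1
L[3]='r': occ=0, LF[3]=C('r')+0=8+0=8
L[4]='a': occ=0, LF[4]=C('a')+0=3+0=3
L[5]='l': occ=0, LF[5]=C('l')+0=6+0=6
L[6]='c': occ=0, LF[6]=C('c')+0=4+0=4
L[7]='$': occ=0, LF[7]=C('$')+0=0+0=0
L[8]='o': occ=0, LF[8]=C('o')+0=7+0=7

Answer: 2 5 1 8 3 6 4 0 7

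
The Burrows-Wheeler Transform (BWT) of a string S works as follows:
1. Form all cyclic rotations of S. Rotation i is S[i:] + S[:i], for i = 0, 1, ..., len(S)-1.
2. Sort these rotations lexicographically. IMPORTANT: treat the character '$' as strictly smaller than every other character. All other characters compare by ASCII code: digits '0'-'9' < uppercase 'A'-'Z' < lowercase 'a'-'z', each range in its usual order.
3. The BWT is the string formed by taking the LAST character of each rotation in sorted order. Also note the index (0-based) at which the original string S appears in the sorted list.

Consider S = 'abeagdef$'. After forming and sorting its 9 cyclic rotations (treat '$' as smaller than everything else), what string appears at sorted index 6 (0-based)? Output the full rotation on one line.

All 9 rotations (rotation i = S[i:]+S[:i]):
  rot[0] = abeagdef$
  rot[1] = beagdef$a
  rot[2] = eagdef$ab
  rot[3] = agdef$abe
  rot[4] = gdef$abea
  rot[5] = def$abeag
  rot[6] = ef$abeagd
  rot[7] = f$abeagde
  rot[8] = $abeagdef
Sorted (with $ < everything):
  sorted[0] = $abeagdef
  sorted[1] = abeagdef$
  sorted[2] = agdef$abe
  sorted[3] = beagdef$a
  sorted[4] = def$abeag
  sorted[5] = eagdef$ab
  sorted[6] = ef$abeagd
  sorted[7] = f$abeagde
  sorted[8] = gdef$abea
sorted[6] = ef$abeagd

Answer: ef$abeagd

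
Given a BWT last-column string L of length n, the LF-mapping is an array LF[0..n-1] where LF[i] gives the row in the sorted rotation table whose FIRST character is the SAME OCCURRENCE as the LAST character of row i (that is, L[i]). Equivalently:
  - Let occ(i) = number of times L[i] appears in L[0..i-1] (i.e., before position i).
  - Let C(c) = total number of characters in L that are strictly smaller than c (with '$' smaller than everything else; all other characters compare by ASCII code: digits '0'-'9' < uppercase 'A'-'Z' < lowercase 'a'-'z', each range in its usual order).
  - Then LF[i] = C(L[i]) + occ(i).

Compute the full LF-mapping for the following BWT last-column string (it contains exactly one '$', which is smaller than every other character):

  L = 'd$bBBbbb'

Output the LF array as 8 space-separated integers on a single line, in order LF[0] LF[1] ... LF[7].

Char counts: '$':1, 'B':2, 'b':4, 'd':1
C (first-col start): C('$')=0, C('B')=1, C('b')=3, C('d')=7
L[0]='d': occ=0, LF[0]=C('d')+0=7+0=7
L[1]='$': occ=0, LF[1]=C('$')+0=0+0=0
L[2]='b': occ=0, LF[2]=C('b')+0=3+0=3
L[3]='B': occ=0, LF[3]=C('B')+0=1+0=1
L[4]='B': occ=1, LF[4]=C('B')+1=1+1=2
L[5]='b': occ=1, LF[5]=C('b')+1=3+1=4
L[6]='b': occ=2, LF[6]=C('b')+2=3+2=5
L[7]='b': occ=3, LF[7]=C('b')+3=3+3=6

Answer: 7 0 3 1 2 4 5 6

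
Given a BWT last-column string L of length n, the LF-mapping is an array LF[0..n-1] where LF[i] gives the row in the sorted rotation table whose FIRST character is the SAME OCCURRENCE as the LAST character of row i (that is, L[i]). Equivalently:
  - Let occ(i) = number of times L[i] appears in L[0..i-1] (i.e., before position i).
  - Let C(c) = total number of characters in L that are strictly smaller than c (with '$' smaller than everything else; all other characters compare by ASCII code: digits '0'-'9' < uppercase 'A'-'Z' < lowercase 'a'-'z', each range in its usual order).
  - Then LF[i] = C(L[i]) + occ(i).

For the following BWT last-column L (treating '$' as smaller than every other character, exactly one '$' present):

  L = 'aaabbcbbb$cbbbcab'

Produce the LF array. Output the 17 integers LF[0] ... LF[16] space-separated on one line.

Answer: 1 2 3 5 6 14 7 8 9 0 15 10 11 12 16 4 13

Derivation:
Char counts: '$':1, 'a':4, 'b':9, 'c':3
C (first-col start): C('$')=0, C('a')=1, C('b')=5, C('c')=14
L[0]='a': occ=0, LF[0]=C('a')+0=1+0=1
L[1]='a': occ=1, LF[1]=C('a')+1=1+1=2
L[2]='a': occ=2, LF[2]=C('a')+2=1+2=3
L[3]='b': occ=0, LF[3]=C('b')+0=5+0=5
L[4]='b': occ=1, LF[4]=C('b')+1=5+1=6
L[5]='c': occ=0, LF[5]=C('c')+0=14+0=14
L[6]='b': occ=2, LF[6]=C('b')+2=5+2=7
L[7]='b': occ=3, LF[7]=C('b')+3=5+3=8
L[8]='b': occ=4, LF[8]=C('b')+4=5+4=9
L[9]='$': occ=0, LF[9]=C('$')+0=0+0=0
L[10]='c': occ=1, LF[10]=C('c')+1=14+1=15
L[11]='b': occ=5, LF[11]=C('b')+5=5+5=10
L[12]='b': occ=6, LF[12]=C('b')+6=5+6=11
L[13]='b': occ=7, LF[13]=C('b')+7=5+7=12
L[14]='c': occ=2, LF[14]=C('c')+2=14+2=16
L[15]='a': occ=3, LF[15]=C('a')+3=1+3=4
L[16]='b': occ=8, LF[16]=C('b')+8=5+8=13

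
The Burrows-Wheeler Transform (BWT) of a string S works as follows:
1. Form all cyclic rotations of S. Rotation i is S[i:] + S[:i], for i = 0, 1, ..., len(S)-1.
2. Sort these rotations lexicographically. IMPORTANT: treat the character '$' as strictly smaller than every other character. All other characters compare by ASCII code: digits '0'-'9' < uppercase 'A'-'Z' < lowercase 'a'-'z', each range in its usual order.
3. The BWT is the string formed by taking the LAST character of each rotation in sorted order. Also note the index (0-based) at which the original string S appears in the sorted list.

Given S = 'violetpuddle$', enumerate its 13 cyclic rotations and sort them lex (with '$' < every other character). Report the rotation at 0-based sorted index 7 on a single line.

All 13 rotations (rotation i = S[i:]+S[:i]):
  rot[0] = violetpuddle$
  rot[1] = ioletpuddle$v
  rot[2] = oletpuddle$vi
  rot[3] = letpuddle$vio
  rot[4] = etpuddle$viol
  rot[5] = tpuddle$viole
  rot[6] = puddle$violet
  rot[7] = uddle$violetp
  rot[8] = ddle$violetpu
  rot[9] = dle$violetpud
  rot[10] = le$violetpudd
  rot[11] = e$violetpuddl
  rot[12] = $violetpuddle
Sorted (with $ < everything):
  sorted[0] = $violetpuddle
  sorted[1] = ddle$violetpu
  sorted[2] = dle$violetpud
  sorted[3] = e$violetpuddl
  sorted[4] = etpuddle$viol
  sorted[5] = ioletpuddle$v
  sorted[6] = le$violetpudd
  sorted[7] = letpuddle$vio
  sorted[8] = oletpuddle$vi
  sorted[9] = puddle$violet
  sorted[10] = tpuddle$viole
  sorted[11] = uddle$violetp
  sorted[12] = violetpuddle$
sorted[7] = letpuddle$vio

Answer: letpuddle$vio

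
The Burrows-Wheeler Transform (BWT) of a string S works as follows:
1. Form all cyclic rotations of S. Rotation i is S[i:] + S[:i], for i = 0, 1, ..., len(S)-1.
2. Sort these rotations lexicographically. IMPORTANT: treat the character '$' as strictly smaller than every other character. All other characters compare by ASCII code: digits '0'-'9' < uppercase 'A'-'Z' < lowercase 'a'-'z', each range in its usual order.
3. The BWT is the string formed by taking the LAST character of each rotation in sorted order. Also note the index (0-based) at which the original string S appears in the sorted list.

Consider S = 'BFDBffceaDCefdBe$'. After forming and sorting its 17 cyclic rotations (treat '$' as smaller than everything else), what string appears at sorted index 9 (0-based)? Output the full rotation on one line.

All 17 rotations (rotation i = S[i:]+S[:i]):
  rot[0] = BFDBffceaDCefdBe$
  rot[1] = FDBffceaDCefdBe$B
  rot[2] = DBffceaDCefdBe$BF
  rot[3] = BffceaDCefdBe$BFD
  rot[4] = ffceaDCefdBe$BFDB
  rot[5] = fceaDCefdBe$BFDBf
  rot[6] = ceaDCefdBe$BFDBff
  rot[7] = eaDCefdBe$BFDBffc
  rot[8] = aDCefdBe$BFDBffce
  rot[9] = DCefdBe$BFDBffcea
  rot[10] = CefdBe$BFDBffceaD
  rot[11] = efdBe$BFDBffceaDC
  rot[12] = fdBe$BFDBffceaDCe
  rot[13] = dBe$BFDBffceaDCef
  rot[14] = Be$BFDBffceaDCefd
  rot[15] = e$BFDBffceaDCefdB
  rot[16] = $BFDBffceaDCefdBe
Sorted (with $ < everything):
  sorted[0] = $BFDBffceaDCefdBe
  sorted[1] = BFDBffceaDCefdBe$
  sorted[2] = Be$BFDBffceaDCefd
  sorted[3] = BffceaDCefdBe$BFD
  sorted[4] = CefdBe$BFDBffceaD
  sorted[5] = DBffceaDCefdBe$BF
  sorted[6] = DCefdBe$BFDBffcea
  sorted[7] = FDBffceaDCefdBe$B
  sorted[8] = aDCefdBe$BFDBffce
  sorted[9] = ceaDCefdBe$BFDBff
  sorted[10] = dBe$BFDBffceaDCef
  sorted[11] = e$BFDBffceaDCefdB
  sorted[12] = eaDCefdBe$BFDBffc
  sorted[13] = efdBe$BFDBffceaDC
  sorted[14] = fceaDCefdBe$BFDBf
  sorted[15] = fdBe$BFDBffceaDCe
  sorted[16] = ffceaDCefdBe$BFDB
sorted[9] = ceaDCefdBe$BFDBff

Answer: ceaDCefdBe$BFDBff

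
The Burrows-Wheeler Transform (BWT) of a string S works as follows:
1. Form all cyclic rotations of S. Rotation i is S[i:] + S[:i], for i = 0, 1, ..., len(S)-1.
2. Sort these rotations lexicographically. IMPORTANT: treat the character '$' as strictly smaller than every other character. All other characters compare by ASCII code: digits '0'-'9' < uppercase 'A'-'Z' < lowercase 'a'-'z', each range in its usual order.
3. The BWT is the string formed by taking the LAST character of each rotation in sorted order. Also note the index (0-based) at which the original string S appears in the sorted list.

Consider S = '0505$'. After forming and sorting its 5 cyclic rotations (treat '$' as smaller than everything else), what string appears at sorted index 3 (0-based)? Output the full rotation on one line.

Answer: 5$050

Derivation:
All 5 rotations (rotation i = S[i:]+S[:i]):
  rot[0] = 0505$
  rot[1] = 505$0
  rot[2] = 05$05
  rot[3] = 5$050
  rot[4] = $0505
Sorted (with $ < everything):
  sorted[0] = $0505
  sorted[1] = 05$05
  sorted[2] = 0505$
  sorted[3] = 5$050
  sorted[4] = 505$0
sorted[3] = 5$050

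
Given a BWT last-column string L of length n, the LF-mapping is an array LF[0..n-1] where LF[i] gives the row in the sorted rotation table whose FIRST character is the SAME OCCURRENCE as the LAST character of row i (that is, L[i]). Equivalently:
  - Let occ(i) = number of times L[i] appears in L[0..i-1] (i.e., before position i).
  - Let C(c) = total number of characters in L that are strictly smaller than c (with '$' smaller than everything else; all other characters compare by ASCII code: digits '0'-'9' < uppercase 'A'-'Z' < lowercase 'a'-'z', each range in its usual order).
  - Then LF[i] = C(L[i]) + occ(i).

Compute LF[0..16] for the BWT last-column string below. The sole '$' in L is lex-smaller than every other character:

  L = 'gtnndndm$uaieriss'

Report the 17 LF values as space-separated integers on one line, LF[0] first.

Answer: 5 15 9 10 2 11 3 8 0 16 1 6 4 12 7 13 14

Derivation:
Char counts: '$':1, 'a':1, 'd':2, 'e':1, 'g':1, 'i':2, 'm':1, 'n':3, 'r':1, 's':2, 't':1, 'u':1
C (first-col start): C('$')=0, C('a')=1, C('d')=2, C('e')=4, C('g')=5, C('i')=6, C('m')=8, C('n')=9, C('r')=12, C('s')=13, C('t')=15, C('u')=16
L[0]='g': occ=0, LF[0]=C('g')+0=5+0=5
L[1]='t': occ=0, LF[1]=C('t')+0=15+0=15
L[2]='n': occ=0, LF[2]=C('n')+0=9+0=9
L[3]='n': occ=1, LF[3]=C('n')+1=9+1=10
L[4]='d': occ=0, LF[4]=C('d')+0=2+0=2
L[5]='n': occ=2, LF[5]=C('n')+2=9+2=11
L[6]='d': occ=1, LF[6]=C('d')+1=2+1=3
L[7]='m': occ=0, LF[7]=C('m')+0=8+0=8
L[8]='$': occ=0, LF[8]=C('$')+0=0+0=0
L[9]='u': occ=0, LF[9]=C('u')+0=16+0=16
L[10]='a': occ=0, LF[10]=C('a')+0=1+0=1
L[11]='i': occ=0, LF[11]=C('i')+0=6+0=6
L[12]='e': occ=0, LF[12]=C('e')+0=4+0=4
L[13]='r': occ=0, LF[13]=C('r')+0=12+0=12
L[14]='i': occ=1, LF[14]=C('i')+1=6+1=7
L[15]='s': occ=0, LF[15]=C('s')+0=13+0=13
L[16]='s': occ=1, LF[16]=C('s')+1=13+1=14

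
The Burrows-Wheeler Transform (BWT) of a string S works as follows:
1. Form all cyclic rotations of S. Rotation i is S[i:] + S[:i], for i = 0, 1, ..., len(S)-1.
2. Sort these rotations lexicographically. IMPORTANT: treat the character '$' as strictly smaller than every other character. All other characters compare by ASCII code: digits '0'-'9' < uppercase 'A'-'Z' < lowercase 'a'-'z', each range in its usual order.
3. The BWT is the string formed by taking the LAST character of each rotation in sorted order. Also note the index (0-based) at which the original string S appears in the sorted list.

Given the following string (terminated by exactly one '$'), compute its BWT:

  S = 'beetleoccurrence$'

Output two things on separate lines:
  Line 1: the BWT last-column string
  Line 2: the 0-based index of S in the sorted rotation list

All 17 rotations (rotation i = S[i:]+S[:i]):
  rot[0] = beetleoccurrence$
  rot[1] = eetleoccurrence$b
  rot[2] = etleoccurrence$be
  rot[3] = tleoccurrence$bee
  rot[4] = leoccurrence$beet
  rot[5] = eoccurrence$beetl
  rot[6] = occurrence$beetle
  rot[7] = ccurrence$beetleo
  rot[8] = currence$beetleoc
  rot[9] = urrence$beetleocc
  rot[10] = rrence$beetleoccu
  rot[11] = rence$beetleoccur
  rot[12] = ence$beetleoccurr
  rot[13] = nce$beetleoccurre
  rot[14] = ce$beetleoccurren
  rot[15] = e$beetleoccurrenc
  rot[16] = $beetleoccurrence
Sorted (with $ < everything):
  sorted[0] = $beetleoccurrence  (last char: 'e')
  sorted[1] = beetleoccurrence$  (last char: '$')
  sorted[2] = ccurrence$beetleo  (last char: 'o')
  sorted[3] = ce$beetleoccurren  (last char: 'n')
  sorted[4] = currence$beetleoc  (last char: 'c')
  sorted[5] = e$beetleoccurrenc  (last char: 'c')
  sorted[6] = eetleoccurrence$b  (last char: 'b')
  sorted[7] = ence$beetleoccurr  (last char: 'r')
  sorted[8] = eoccurrence$beetl  (last char: 'l')
  sorted[9] = etleoccurrence$be  (last char: 'e')
  sorted[10] = leoccurrence$beet  (last char: 't')
  sorted[11] = nce$beetleoccurre  (last char: 'e')
  sorted[12] = occurrence$beetle  (last char: 'e')
  sorted[13] = rence$beetleoccur  (last char: 'r')
  sorted[14] = rrence$beetleoccu  (last char: 'u')
  sorted[15] = tleoccurrence$bee  (last char: 'e')
  sorted[16] = urrence$beetleocc  (last char: 'c')
Last column: e$onccbrleteeruec
Original string S is at sorted index 1

Answer: e$onccbrleteeruec
1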